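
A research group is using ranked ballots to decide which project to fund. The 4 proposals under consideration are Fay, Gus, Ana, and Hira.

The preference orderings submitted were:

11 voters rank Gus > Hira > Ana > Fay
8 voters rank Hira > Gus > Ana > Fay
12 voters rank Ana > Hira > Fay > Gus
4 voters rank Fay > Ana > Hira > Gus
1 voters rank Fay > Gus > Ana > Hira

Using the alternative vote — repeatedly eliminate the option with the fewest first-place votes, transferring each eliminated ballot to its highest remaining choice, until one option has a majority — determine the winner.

Gus

Round 1: Ana 12, Gus 11, Hira 8, Fay 5. Fay has the fewest and is eliminated.
Round 2: Ana 16, Gus 12, Hira 8. Hira has the fewest and is eliminated.
Round 3: Gus 20, Ana 16. Gus has a majority.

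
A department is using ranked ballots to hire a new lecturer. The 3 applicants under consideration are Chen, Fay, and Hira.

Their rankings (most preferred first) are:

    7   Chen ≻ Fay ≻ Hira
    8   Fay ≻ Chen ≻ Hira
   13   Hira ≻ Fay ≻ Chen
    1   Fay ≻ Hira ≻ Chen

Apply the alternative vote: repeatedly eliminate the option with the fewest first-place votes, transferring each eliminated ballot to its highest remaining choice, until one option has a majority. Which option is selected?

Round 1: Hira 13, Fay 9, Chen 7. Chen has the fewest and is eliminated.
Round 2: Fay 16, Hira 13. Fay has a majority.

Fay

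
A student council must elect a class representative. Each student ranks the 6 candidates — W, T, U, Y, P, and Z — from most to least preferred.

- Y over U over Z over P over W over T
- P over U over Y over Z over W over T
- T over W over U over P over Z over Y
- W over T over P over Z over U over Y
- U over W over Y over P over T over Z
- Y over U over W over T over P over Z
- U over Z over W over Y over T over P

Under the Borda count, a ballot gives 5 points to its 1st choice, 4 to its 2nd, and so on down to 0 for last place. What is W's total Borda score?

21

Borda scores:
  W: 1 + 1 + 4 + 5 + 4 + 3 + 3 = 21
  T: 0 + 0 + 5 + 4 + 1 + 2 + 1 = 13
  U: 4 + 4 + 3 + 1 + 5 + 4 + 5 = 26
  Y: 5 + 3 + 0 + 0 + 3 + 5 + 2 = 18
  P: 2 + 5 + 2 + 3 + 2 + 1 + 0 = 15
  Z: 3 + 2 + 1 + 2 + 0 + 0 + 4 = 12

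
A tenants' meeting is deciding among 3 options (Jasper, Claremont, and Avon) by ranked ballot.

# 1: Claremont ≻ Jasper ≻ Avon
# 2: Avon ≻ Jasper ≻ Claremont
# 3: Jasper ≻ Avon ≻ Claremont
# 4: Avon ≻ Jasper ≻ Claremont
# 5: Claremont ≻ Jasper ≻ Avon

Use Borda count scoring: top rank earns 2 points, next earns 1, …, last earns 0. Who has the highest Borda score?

Jasper

Borda scores:
  Jasper: 1 + 1 + 2 + 1 + 1 = 6
  Claremont: 2 + 0 + 0 + 0 + 2 = 4
  Avon: 0 + 2 + 1 + 2 + 0 = 5
Jasper has the highest total.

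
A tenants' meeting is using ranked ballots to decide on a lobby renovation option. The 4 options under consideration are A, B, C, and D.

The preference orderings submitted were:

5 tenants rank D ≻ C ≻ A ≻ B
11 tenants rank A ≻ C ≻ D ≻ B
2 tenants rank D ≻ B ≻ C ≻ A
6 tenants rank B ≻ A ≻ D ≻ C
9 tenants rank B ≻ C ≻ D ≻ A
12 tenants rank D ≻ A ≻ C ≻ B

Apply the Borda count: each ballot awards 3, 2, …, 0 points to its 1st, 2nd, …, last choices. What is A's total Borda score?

Borda scores:
  A: 5·1 + 11·3 + 2·0 + 6·2 + 9·0 + 12·2 = 74
  B: 5·0 + 11·0 + 2·2 + 6·3 + 9·3 + 12·0 = 49
  C: 5·2 + 11·2 + 2·1 + 6·0 + 9·2 + 12·1 = 64
  D: 5·3 + 11·1 + 2·3 + 6·1 + 9·1 + 12·3 = 83

74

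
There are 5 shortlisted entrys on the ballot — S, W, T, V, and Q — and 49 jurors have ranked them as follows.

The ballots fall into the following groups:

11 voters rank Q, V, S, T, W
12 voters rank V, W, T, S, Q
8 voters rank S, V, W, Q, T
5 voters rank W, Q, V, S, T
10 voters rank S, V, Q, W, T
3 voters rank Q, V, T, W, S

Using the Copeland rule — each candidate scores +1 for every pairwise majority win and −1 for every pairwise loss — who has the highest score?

Pairwise results:
  S vs W: S wins 29–20.
  S vs T: S wins 34–15.
  S vs V: V wins 31–18.
  S vs Q: S wins 30–19.
  W vs T: W wins 35–14.
  W vs V: V wins 44–5.
  W vs Q: W wins 25–24.
  T vs V: V wins 49–0.
  T vs Q: Q wins 37–12.
  V vs Q: V wins 30–19.
Copeland scores (wins − losses):
  S: 3 − 1 = 2
  W: 2 − 2 = 0
  T: 0 − 4 = -4
  V: 4 − 0 = 4
  Q: 1 − 3 = -2
V has the best Copeland score.

V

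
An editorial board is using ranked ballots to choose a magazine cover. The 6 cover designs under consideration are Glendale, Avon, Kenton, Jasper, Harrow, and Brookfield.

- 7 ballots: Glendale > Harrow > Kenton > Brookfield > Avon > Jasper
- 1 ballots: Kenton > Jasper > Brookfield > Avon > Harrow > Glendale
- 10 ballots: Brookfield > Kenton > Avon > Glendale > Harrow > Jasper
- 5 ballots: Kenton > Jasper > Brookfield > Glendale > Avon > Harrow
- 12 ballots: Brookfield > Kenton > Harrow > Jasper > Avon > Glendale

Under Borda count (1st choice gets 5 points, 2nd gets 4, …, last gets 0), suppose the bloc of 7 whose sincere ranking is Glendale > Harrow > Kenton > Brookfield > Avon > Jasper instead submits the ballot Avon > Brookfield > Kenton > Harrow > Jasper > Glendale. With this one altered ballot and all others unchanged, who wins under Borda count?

Brookfield

Borda totals with the altered ballot: Glendale 30, Avon 84, Kenton 139, Jasper 55, Harrow 61, Brookfield 156.
The winner is unchanged: still Brookfield.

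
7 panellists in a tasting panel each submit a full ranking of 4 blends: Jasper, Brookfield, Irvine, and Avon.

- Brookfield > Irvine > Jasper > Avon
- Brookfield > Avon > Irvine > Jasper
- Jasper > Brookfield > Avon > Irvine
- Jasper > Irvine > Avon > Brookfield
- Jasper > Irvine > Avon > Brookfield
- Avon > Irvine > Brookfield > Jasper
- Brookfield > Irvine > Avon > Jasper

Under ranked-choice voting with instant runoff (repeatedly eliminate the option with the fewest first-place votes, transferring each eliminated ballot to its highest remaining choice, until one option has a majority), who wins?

Brookfield

Round 1: Jasper 3, Brookfield 3, Avon 1, Irvine 0. Irvine has the fewest and is eliminated.
Round 2: Jasper 3, Brookfield 3, Avon 1. Avon has the fewest and is eliminated.
Round 3: Brookfield 4, Jasper 3. Brookfield has a majority.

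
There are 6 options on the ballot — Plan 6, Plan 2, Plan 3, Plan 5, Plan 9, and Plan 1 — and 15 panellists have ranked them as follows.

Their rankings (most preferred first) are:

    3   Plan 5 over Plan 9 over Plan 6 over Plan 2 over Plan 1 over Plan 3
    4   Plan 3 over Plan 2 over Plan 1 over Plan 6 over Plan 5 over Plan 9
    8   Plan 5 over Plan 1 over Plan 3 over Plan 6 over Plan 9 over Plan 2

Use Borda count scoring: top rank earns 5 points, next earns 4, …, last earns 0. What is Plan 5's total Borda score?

59

Borda scores:
  Plan 6: 3·3 + 4·2 + 8·2 = 33
  Plan 2: 3·2 + 4·4 + 8·0 = 22
  Plan 3: 3·0 + 4·5 + 8·3 = 44
  Plan 5: 3·5 + 4·1 + 8·5 = 59
  Plan 9: 3·4 + 4·0 + 8·1 = 20
  Plan 1: 3·1 + 4·3 + 8·4 = 47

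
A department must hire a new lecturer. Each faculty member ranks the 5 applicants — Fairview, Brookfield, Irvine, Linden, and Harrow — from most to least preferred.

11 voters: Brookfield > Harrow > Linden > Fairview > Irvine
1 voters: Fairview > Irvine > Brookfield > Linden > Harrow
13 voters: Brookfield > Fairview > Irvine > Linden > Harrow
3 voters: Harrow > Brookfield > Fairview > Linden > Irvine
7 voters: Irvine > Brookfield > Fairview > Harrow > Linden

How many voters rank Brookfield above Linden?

Ballots ranking Brookfield above Linden: 11+1+13+3+7 = 35.
Ballots ranking Linden above Brookfield: 0.
So 35 of 35 voters prefer Brookfield to Linden.

35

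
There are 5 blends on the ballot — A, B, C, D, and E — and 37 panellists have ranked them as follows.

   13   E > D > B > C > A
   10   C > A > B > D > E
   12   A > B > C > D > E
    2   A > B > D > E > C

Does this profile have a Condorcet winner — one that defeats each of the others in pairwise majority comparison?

Head-to-head results (37 voters total):
A vs B: A wins 24–13.
A vs C: C wins 23–14.
A vs D: A wins 24–13.
A vs E: A wins 24–13.
B vs C: B wins 27–10.
B vs D: B wins 24–13.
B vs E: B wins 24–13.
C vs D: C wins 22–15.
C vs E: C wins 22–15.
D vs E: D wins 24–13.
No candidate beats all others: A beats B beats C beats A, a majority cycle.

No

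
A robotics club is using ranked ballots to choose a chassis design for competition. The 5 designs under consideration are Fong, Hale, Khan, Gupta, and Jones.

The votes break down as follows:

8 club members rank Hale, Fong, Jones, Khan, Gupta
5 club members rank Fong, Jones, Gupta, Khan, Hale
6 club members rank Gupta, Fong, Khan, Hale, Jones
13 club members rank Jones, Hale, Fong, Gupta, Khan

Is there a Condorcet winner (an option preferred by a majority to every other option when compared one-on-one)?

No

Head-to-head results (32 voters total):
Fong vs Hale: Hale wins 21–11.
Fong vs Khan: Fong wins 32–0.
Fong vs Gupta: Fong wins 26–6.
Fong vs Jones: Fong wins 19–13.
Hale vs Khan: Hale wins 21–11.
Hale vs Gupta: Hale wins 21–11.
Hale vs Jones: Jones wins 18–14.
Khan vs Gupta: Gupta wins 24–8.
Khan vs Jones: Jones wins 26–6.
Gupta vs Jones: Jones wins 26–6.
No candidate beats all others: Fong beats Jones beats Hale beats Fong, a majority cycle.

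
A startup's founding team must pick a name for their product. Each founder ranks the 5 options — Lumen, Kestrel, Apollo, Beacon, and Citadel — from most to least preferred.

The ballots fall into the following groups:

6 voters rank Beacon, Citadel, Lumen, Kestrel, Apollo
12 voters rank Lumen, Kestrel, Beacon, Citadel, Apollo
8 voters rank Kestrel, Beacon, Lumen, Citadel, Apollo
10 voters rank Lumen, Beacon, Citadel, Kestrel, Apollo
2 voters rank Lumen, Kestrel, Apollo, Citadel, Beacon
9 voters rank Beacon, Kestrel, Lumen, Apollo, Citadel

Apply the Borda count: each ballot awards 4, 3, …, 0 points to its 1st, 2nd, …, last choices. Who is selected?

Lumen

Borda scores:
  Lumen: 6·2 + 12·4 + 8·2 + 10·4 + 2·4 + 9·2 = 142
  Kestrel: 6·1 + 12·3 + 8·4 + 10·1 + 2·3 + 9·3 = 117
  Apollo: 6·0 + 12·0 + 8·0 + 10·0 + 2·2 + 9·1 = 13
  Beacon: 6·4 + 12·2 + 8·3 + 10·3 + 2·0 + 9·4 = 138
  Citadel: 6·3 + 12·1 + 8·1 + 10·2 + 2·1 + 9·0 = 60
Lumen has the highest total.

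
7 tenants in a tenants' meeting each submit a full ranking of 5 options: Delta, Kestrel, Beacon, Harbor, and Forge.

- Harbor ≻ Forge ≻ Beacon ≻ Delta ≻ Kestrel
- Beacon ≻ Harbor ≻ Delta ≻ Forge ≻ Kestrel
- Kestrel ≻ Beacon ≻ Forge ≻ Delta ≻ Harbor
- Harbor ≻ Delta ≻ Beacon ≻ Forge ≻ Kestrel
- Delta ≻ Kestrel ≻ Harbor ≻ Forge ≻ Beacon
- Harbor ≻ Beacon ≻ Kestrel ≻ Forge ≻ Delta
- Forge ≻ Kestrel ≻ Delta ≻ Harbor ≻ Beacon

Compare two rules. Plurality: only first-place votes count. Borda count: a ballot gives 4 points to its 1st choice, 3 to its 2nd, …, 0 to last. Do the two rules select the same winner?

Yes

Plurality first-place counts: Delta 1, Kestrel 1, Beacon 1, Harbor 3, Forge 1 → Harbor.
Borda totals: Delta 13, Kestrel 12, Beacon 14, Harbor 18, Forge 13 → Harbor.
The two rules agree on Harbor.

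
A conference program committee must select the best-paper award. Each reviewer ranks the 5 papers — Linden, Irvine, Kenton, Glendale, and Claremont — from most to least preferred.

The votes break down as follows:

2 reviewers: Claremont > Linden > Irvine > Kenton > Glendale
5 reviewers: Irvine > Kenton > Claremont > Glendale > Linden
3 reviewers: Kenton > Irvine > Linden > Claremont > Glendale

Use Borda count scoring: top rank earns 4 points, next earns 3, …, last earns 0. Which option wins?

Irvine

Borda scores:
  Linden: 2·3 + 5·0 + 3·2 = 12
  Irvine: 2·2 + 5·4 + 3·3 = 33
  Kenton: 2·1 + 5·3 + 3·4 = 29
  Glendale: 2·0 + 5·1 + 3·0 = 5
  Claremont: 2·4 + 5·2 + 3·1 = 21
Irvine has the highest total.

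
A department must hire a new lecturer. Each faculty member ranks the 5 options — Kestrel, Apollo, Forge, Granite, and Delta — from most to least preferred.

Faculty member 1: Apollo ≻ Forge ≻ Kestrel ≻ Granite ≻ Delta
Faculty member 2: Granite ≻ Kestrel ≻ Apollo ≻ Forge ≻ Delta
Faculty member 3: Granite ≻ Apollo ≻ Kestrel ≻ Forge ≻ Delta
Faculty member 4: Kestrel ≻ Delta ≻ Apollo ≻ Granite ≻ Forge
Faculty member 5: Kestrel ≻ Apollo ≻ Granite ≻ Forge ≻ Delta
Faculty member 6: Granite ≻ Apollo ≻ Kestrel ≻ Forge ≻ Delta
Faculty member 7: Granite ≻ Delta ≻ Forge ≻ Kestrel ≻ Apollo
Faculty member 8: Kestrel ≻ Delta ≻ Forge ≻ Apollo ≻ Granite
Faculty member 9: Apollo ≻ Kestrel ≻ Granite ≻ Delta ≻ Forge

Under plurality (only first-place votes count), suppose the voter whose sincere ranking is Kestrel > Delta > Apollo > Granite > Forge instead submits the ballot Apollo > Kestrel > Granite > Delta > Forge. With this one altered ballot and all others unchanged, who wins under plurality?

First-place totals with the altered ballot: Kestrel 2, Apollo 3, Forge 0, Granite 4, Delta 0.
The winner is unchanged: still Granite.

Granite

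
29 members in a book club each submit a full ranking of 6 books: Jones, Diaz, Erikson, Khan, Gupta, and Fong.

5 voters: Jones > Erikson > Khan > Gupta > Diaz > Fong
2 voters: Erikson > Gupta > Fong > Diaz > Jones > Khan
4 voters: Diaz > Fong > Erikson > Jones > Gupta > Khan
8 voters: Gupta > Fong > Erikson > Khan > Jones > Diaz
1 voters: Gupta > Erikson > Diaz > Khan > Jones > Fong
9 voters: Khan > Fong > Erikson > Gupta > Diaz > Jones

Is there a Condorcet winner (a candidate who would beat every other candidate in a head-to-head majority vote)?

Head-to-head results (29 voters total):
Jones vs Diaz: Diaz wins 16–13.
Jones vs Erikson: Erikson wins 24–5.
Jones vs Khan: Khan wins 18–11.
Jones vs Gupta: Gupta wins 20–9.
Jones vs Fong: Fong wins 23–6.
Diaz vs Erikson: Erikson wins 25–4.
Diaz vs Khan: Khan wins 22–7.
Diaz vs Gupta: Gupta wins 25–4.
Diaz vs Fong: Fong wins 19–10.
Erikson vs Khan: Erikson wins 20–9.
Erikson vs Gupta: Erikson wins 20–9.
Erikson vs Fong: Fong wins 21–8.
Khan vs Gupta: Gupta wins 15–14.
Khan vs Fong: Khan wins 15–14.
Gupta vs Fong: Gupta wins 16–13.
No candidate beats all others: Erikson beats Khan beats Fong beats Erikson, a majority cycle.

No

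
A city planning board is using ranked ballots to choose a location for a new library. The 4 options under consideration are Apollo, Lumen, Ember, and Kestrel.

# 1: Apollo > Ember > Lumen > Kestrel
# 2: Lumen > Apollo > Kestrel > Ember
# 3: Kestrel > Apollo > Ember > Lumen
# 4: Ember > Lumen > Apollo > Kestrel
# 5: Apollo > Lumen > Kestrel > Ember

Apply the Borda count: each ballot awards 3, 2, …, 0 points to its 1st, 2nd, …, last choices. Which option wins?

Borda scores:
  Apollo: 3 + 2 + 2 + 1 + 3 = 11
  Lumen: 1 + 3 + 0 + 2 + 2 = 8
  Ember: 2 + 0 + 1 + 3 + 0 = 6
  Kestrel: 0 + 1 + 3 + 0 + 1 = 5
Apollo has the highest total.

Apollo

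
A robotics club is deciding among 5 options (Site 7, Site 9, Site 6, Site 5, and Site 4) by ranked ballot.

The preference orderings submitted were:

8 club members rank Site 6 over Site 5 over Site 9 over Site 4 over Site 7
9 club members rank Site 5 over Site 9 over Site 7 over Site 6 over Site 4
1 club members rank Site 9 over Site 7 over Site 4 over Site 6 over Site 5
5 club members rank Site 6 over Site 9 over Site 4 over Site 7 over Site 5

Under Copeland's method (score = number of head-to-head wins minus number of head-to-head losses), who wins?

Pairwise results:
  Site 7 vs Site 9: Site 9 wins 23–0.
  Site 7 vs Site 6: Site 6 wins 13–10.
  Site 7 vs Site 5: Site 5 wins 17–6.
  Site 7 vs Site 4: Site 4 wins 13–10.
  Site 9 vs Site 6: Site 6 wins 13–10.
  Site 9 vs Site 5: Site 5 wins 17–6.
  Site 9 vs Site 4: Site 9 wins 23–0.
  Site 6 vs Site 5: Site 6 wins 14–9.
  Site 6 vs Site 4: Site 6 wins 22–1.
  Site 5 vs Site 4: Site 5 wins 17–6.
Copeland scores (wins − losses):
  Site 7: 0 − 4 = -4
  Site 9: 2 − 2 = 0
  Site 6: 4 − 0 = 4
  Site 5: 3 − 1 = 2
  Site 4: 1 − 3 = -2
Site 6 has the best Copeland score.

Site 6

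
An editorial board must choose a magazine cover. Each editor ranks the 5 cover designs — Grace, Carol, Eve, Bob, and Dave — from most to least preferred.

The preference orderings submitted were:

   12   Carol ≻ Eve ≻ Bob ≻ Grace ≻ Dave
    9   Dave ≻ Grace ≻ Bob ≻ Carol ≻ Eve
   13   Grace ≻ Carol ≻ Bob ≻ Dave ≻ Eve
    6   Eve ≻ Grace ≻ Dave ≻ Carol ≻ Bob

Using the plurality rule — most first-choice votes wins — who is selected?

First-place vote totals:
  Grace: 13
  Carol: 12
  Eve: 6
  Bob: 0
  Dave: 9
Grace has the most first-place votes.

Grace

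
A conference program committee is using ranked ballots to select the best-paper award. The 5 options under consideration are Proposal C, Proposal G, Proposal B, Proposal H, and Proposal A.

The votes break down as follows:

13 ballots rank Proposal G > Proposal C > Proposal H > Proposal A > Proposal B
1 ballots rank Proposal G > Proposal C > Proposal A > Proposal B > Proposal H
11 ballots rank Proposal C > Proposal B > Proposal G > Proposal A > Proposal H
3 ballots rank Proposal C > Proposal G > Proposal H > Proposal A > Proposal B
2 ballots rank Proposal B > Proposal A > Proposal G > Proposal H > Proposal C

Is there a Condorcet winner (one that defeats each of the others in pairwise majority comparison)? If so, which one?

Proposal G

Head-to-head results (30 voters total):
Proposal C vs Proposal G: Proposal G wins 16–14.
Proposal C vs Proposal B: Proposal C wins 28–2.
Proposal C vs Proposal H: Proposal C wins 28–2.
Proposal C vs Proposal A: Proposal C wins 28–2.
Proposal G vs Proposal B: Proposal G wins 17–13.
Proposal G vs Proposal H: Proposal G wins 30–0.
Proposal G vs Proposal A: Proposal G wins 28–2.
Proposal B vs Proposal H: Proposal H wins 16–14.
Proposal B vs Proposal A: Proposal A wins 17–13.
Proposal H vs Proposal A: Proposal H wins 16–14.
Proposal G beats each rival — Proposal C (16–14), Proposal B (17–13), Proposal H (30–0), Proposal A (28–2) — so Proposal G is the Condorcet winner.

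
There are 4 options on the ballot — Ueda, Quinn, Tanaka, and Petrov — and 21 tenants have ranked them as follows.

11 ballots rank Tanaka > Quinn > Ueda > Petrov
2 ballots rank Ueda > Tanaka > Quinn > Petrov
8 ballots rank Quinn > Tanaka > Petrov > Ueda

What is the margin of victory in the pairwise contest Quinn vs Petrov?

Ballots ranking Quinn above Petrov: 11+2+8 = 21.
Ballots ranking Petrov above Quinn: 0.
Quinn wins 21–0, a margin of 21.

21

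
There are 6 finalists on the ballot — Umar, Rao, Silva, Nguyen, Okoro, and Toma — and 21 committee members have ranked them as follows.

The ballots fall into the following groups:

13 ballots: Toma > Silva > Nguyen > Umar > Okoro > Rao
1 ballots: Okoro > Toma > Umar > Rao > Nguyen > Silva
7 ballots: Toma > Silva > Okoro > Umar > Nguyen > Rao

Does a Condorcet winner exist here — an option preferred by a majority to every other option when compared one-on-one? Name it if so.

Toma

Head-to-head results (21 voters total):
Umar vs Rao: Umar wins 21–0.
Umar vs Silva: Silva wins 20–1.
Umar vs Nguyen: Nguyen wins 13–8.
Umar vs Okoro: Umar wins 13–8.
Umar vs Toma: Toma wins 21–0.
Rao vs Silva: Silva wins 20–1.
Rao vs Nguyen: Nguyen wins 20–1.
Rao vs Okoro: Okoro wins 21–0.
Rao vs Toma: Toma wins 21–0.
Silva vs Nguyen: Silva wins 20–1.
Silva vs Okoro: Silva wins 20–1.
Silva vs Toma: Toma wins 21–0.
Nguyen vs Okoro: Nguyen wins 13–8.
Nguyen vs Toma: Toma wins 21–0.
Okoro vs Toma: Toma wins 20–1.
Toma beats each rival — Umar (21–0), Rao (21–0), Silva (21–0), Nguyen (21–0), Okoro (20–1) — so Toma is the Condorcet winner.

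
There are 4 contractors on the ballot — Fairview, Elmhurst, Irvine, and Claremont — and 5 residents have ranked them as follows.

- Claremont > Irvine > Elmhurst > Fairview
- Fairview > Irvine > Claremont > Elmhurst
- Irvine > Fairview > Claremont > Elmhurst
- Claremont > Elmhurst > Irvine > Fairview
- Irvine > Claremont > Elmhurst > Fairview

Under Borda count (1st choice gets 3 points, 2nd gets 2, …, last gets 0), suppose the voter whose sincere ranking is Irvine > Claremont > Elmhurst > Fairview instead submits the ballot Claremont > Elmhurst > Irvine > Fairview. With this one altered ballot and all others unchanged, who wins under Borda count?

Borda totals with the altered ballot: Fairview 5, Elmhurst 5, Irvine 9, Claremont 11.
The switch changes the winner from Irvine to Claremont.

Claremont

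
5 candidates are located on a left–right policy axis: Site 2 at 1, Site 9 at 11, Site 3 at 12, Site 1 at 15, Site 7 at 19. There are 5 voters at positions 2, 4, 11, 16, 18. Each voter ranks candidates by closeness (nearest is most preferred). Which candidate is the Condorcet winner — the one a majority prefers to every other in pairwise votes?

With single-peaked preferences on a line, the Condorcet winner is the candidate closest to the median voter.
The median voter (position 11) is closest to Site 9 at 11.
Check: Site 9 vs Site 2 — voters closer to Site 9: 3 of 5.

Site 9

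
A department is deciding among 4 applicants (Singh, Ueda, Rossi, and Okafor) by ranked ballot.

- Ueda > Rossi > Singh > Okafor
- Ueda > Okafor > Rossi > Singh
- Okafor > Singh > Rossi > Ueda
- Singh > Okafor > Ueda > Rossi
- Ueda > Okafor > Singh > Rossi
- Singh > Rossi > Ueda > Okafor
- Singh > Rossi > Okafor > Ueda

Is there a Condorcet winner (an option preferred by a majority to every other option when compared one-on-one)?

Yes

Head-to-head results (7 voters total):
Singh vs Ueda: Singh wins 4–3.
Singh vs Rossi: Singh wins 5–2.
Singh vs Okafor: Singh wins 4–3.
Ueda vs Rossi: Ueda wins 4–3.
Ueda vs Okafor: Ueda wins 4–3.
Rossi vs Okafor: Okafor wins 4–3.
Singh beats each rival — Ueda (4–3), Rossi (5–2), Okafor (4–3) — so Singh is the Condorcet winner.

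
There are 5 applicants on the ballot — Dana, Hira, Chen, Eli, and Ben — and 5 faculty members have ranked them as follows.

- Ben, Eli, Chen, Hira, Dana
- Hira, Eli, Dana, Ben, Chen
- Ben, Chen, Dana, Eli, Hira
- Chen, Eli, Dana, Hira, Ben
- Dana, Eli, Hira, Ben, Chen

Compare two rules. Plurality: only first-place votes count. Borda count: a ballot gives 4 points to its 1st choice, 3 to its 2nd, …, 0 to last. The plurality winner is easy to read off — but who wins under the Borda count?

Eli

Plurality first-place counts: Dana 1, Hira 1, Chen 1, Eli 0, Ben 2 → Ben.
Borda totals: Dana 10, Hira 8, Chen 9, Eli 13, Ben 10 → Eli.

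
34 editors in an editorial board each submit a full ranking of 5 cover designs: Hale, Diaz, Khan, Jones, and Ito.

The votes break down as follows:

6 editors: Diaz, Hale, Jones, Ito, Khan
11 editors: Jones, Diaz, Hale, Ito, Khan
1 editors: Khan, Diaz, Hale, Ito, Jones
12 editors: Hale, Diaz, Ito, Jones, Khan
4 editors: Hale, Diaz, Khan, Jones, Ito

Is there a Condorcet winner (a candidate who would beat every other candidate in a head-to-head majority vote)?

Yes

Head-to-head results (34 voters total):
Hale vs Diaz: Diaz wins 18–16.
Hale vs Khan: Hale wins 33–1.
Hale vs Jones: Hale wins 23–11.
Hale vs Ito: Hale wins 34–0.
Diaz vs Khan: Diaz wins 33–1.
Diaz vs Jones: Diaz wins 23–11.
Diaz vs Ito: Diaz wins 34–0.
Khan vs Jones: Jones wins 29–5.
Khan vs Ito: Ito wins 29–5.
Jones vs Ito: Jones wins 21–13.
Diaz beats each rival — Hale (18–16), Khan (33–1), Jones (23–11), Ito (34–0) — so Diaz is the Condorcet winner.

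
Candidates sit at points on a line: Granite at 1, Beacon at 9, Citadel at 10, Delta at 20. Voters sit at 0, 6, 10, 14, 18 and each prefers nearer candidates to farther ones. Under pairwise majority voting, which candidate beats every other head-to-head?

With single-peaked preferences on a line, the Condorcet winner is the candidate closest to the median voter.
The median voter (position 10) is closest to Citadel at 10.
Check: Citadel vs Granite — voters closer to Citadel: 4 of 5.

Citadel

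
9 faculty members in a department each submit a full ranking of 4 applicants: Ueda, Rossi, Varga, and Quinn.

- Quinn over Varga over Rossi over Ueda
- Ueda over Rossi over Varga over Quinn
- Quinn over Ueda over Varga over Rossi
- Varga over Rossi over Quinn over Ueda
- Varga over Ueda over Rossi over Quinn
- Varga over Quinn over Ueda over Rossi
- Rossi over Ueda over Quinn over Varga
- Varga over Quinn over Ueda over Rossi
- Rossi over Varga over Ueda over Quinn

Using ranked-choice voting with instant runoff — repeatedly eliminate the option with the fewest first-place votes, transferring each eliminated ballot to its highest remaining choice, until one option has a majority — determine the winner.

Varga

Round 1: Varga 4, Rossi 2, Quinn 2, Ueda 1. Ueda has the fewest and is eliminated.
Round 2: Varga 4, Rossi 3, Quinn 2. Quinn has the fewest and is eliminated.
Round 3: Varga 6, Rossi 3. Varga has a majority.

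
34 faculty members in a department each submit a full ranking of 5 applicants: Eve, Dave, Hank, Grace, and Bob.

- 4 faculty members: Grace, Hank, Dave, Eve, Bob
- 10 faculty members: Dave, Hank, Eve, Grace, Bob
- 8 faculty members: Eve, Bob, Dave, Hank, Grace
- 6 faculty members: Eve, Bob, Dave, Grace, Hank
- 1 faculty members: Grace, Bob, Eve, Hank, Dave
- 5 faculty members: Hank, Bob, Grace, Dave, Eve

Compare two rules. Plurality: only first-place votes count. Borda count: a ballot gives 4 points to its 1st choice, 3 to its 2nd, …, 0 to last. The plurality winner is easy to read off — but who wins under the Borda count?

Eve

Plurality first-place counts: Eve 14, Dave 10, Hank 5, Grace 5, Bob 0 → Eve.
Borda totals: Eve 82, Dave 81, Hank 71, Grace 46, Bob 60 → Eve.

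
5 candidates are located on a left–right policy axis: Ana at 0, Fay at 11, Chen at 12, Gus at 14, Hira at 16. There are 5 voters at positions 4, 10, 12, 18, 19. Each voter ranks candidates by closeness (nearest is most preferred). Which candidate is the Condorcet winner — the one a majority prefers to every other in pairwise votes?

Chen

With single-peaked preferences on a line, the Condorcet winner is the candidate closest to the median voter.
The median voter (position 12) is closest to Chen at 12.
Check: Chen vs Hira — voters closer to Chen: 3 of 5.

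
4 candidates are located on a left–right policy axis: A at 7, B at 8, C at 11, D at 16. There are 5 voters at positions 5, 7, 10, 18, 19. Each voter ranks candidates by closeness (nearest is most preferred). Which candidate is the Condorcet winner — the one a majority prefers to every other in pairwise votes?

With single-peaked preferences on a line, the Condorcet winner is the candidate closest to the median voter.
The median voter (position 10) is closest to C at 11.
Check: C vs B — voters closer to C: 3 of 5.

C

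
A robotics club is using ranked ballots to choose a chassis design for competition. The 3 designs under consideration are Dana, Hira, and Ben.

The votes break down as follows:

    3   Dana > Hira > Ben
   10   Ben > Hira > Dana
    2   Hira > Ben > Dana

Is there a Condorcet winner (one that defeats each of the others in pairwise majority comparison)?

Head-to-head results (15 voters total):
Dana vs Hira: Hira wins 12–3.
Dana vs Ben: Ben wins 12–3.
Hira vs Ben: Ben wins 10–5.
Ben beats each rival — Dana (12–3), Hira (10–5) — so Ben is the Condorcet winner.

Yes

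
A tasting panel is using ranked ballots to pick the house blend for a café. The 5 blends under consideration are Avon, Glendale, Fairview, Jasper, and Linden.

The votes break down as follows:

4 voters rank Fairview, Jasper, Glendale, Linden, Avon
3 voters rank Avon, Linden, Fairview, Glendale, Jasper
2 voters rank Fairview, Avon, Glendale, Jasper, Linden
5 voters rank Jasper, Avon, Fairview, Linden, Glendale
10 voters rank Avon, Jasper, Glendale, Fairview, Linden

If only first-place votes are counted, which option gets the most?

Avon

First-place vote totals:
  Avon: 13
  Glendale: 0
  Fairview: 6
  Jasper: 5
  Linden: 0
Avon has the most first-place votes.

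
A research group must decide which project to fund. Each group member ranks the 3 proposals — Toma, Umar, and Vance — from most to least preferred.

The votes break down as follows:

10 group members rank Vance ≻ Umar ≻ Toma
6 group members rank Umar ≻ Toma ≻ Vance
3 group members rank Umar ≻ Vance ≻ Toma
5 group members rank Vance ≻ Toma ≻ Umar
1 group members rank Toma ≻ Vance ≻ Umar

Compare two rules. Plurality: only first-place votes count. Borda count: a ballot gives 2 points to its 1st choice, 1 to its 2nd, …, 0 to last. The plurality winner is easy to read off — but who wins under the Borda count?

Plurality first-place counts: Toma 1, Umar 9, Vance 15 → Vance.
Borda totals: Toma 13, Umar 28, Vance 34 → Vance.

Vance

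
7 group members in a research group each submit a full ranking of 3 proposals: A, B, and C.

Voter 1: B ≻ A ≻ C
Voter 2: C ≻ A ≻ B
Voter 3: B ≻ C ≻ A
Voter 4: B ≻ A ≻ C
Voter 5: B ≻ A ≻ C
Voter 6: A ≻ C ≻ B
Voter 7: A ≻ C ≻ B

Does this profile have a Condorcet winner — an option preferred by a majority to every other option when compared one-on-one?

Yes

Head-to-head results (7 voters total):
A vs B: B wins 4–3.
A vs C: A wins 5–2.
B vs C: B wins 4–3.
B beats each rival — A (4–3), C (4–3) — so B is the Condorcet winner.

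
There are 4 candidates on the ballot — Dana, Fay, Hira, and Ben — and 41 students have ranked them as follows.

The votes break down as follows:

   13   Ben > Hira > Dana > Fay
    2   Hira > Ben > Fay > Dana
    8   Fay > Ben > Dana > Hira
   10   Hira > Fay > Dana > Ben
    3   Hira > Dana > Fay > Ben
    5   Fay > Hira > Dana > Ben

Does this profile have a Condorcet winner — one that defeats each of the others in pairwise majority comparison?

Head-to-head results (41 voters total):
Dana vs Fay: Fay wins 25–16.
Dana vs Hira: Hira wins 33–8.
Dana vs Ben: Ben wins 23–18.
Fay vs Hira: Hira wins 28–13.
Fay vs Ben: Fay wins 26–15.
Hira vs Ben: Ben wins 21–20.
No candidate beats all others: Fay beats Ben beats Hira beats Fay, a majority cycle.

No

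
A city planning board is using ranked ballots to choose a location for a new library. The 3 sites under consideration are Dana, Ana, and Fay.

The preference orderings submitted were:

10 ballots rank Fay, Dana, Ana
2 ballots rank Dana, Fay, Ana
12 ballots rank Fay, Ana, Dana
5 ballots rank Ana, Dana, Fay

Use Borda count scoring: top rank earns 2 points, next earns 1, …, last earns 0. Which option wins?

Fay

Borda scores:
  Dana: 10·1 + 2·2 + 12·0 + 5·1 = 19
  Ana: 10·0 + 2·0 + 12·1 + 5·2 = 22
  Fay: 10·2 + 2·1 + 12·2 + 5·0 = 46
Fay has the highest total.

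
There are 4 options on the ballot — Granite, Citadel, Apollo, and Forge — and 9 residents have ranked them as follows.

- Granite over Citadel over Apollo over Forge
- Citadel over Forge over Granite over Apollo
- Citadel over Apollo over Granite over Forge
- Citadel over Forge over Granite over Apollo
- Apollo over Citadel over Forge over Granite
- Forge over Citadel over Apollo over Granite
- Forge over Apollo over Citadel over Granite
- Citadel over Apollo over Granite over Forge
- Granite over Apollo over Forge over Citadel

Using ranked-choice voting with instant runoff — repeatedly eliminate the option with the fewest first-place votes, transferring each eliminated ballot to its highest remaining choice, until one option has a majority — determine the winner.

Citadel

Round 1: Citadel 4, Granite 2, Forge 2, Apollo 1. Apollo has the fewest and is eliminated.
Round 2: Citadel 5, Granite 2, Forge 2. Citadel has a majority.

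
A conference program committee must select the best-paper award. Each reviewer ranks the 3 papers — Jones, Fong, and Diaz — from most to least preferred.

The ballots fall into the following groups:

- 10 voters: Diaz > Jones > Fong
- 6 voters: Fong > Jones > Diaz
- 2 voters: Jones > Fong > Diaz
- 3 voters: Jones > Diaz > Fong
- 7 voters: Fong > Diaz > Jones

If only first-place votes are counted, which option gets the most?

First-place vote totals:
  Jones: 5
  Fong: 13
  Diaz: 10
Fong has the most first-place votes.

Fong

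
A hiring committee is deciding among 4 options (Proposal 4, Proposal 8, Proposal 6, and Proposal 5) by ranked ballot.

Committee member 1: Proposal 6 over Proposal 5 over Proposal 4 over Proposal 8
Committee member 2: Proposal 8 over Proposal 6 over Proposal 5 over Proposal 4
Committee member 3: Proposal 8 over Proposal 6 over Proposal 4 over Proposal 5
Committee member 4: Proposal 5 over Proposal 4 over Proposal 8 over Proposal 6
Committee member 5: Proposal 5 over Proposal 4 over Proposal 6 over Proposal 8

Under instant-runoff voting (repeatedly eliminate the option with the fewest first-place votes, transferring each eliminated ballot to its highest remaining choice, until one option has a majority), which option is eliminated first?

Proposal 4

Round 1: Proposal 8 2, Proposal 5 2, Proposal 6 1, Proposal 4 0. Proposal 4 has the fewest and is eliminated.
Round 2: Proposal 8 2, Proposal 5 2, Proposal 6 1. Proposal 6 has the fewest and is eliminated.
Round 3: Proposal 5 3, Proposal 8 2. Proposal 5 has a majority.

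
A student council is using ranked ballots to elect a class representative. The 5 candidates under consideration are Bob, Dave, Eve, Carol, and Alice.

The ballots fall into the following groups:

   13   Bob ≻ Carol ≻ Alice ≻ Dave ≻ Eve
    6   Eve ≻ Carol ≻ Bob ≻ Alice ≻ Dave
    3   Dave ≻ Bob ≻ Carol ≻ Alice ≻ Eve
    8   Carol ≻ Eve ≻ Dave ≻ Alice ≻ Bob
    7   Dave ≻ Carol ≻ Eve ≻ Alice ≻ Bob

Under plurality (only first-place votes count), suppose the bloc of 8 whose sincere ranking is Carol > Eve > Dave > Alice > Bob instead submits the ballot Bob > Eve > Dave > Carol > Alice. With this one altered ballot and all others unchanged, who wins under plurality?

Bob

First-place totals with the altered ballot: Bob 21, Dave 10, Eve 6, Carol 0, Alice 0.
The winner is unchanged: still Bob.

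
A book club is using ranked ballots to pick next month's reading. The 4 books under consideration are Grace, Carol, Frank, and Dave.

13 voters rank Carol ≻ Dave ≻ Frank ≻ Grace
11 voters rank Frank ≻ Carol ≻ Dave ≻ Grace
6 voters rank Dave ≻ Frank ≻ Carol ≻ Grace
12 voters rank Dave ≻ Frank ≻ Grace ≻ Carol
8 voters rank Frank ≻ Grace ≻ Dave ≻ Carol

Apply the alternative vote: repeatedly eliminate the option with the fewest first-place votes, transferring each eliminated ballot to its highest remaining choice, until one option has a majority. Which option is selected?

Round 1: Frank 19, Dave 18, Carol 13, Grace 0. Grace has the fewest and is eliminated.
Round 2: Frank 19, Dave 18, Carol 13. Carol has the fewest and is eliminated.
Round 3: Dave 31, Frank 19. Dave has a majority.

Dave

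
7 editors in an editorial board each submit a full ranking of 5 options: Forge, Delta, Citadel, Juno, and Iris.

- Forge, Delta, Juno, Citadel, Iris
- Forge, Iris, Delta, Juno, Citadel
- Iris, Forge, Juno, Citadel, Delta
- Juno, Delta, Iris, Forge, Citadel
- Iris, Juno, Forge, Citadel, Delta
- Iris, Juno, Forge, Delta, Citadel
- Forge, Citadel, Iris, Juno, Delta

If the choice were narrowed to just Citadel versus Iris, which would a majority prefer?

Ballots ranking Citadel above Iris: 2.
Ballots ranking Iris above Citadel: 5.
Iris wins the head-to-head, 5–2.

Iris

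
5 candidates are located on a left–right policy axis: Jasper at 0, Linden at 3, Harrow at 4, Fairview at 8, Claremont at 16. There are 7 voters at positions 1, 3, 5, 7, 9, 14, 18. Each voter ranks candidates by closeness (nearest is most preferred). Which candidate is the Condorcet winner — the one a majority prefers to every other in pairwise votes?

With single-peaked preferences on a line, the Condorcet winner is the candidate closest to the median voter.
The median voter (position 7) is closest to Fairview at 8.
Check: Fairview vs Harrow — voters closer to Fairview: 4 of 7.

Fairview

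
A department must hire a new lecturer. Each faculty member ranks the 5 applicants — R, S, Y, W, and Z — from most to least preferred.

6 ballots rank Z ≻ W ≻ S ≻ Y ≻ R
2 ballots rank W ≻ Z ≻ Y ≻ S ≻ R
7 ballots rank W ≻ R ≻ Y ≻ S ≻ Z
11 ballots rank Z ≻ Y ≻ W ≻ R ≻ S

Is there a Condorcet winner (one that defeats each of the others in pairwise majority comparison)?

Head-to-head results (26 voters total):
R vs S: R wins 18–8.
R vs Y: Y wins 19–7.
R vs W: W wins 26–0.
R vs Z: Z wins 19–7.
S vs Y: Y wins 20–6.
S vs W: W wins 26–0.
S vs Z: Z wins 19–7.
Y vs W: W wins 15–11.
Y vs Z: Z wins 19–7.
W vs Z: Z wins 17–9.
Z beats each rival — R (19–7), S (19–7), Y (19–7), W (17–9) — so Z is the Condorcet winner.

Yes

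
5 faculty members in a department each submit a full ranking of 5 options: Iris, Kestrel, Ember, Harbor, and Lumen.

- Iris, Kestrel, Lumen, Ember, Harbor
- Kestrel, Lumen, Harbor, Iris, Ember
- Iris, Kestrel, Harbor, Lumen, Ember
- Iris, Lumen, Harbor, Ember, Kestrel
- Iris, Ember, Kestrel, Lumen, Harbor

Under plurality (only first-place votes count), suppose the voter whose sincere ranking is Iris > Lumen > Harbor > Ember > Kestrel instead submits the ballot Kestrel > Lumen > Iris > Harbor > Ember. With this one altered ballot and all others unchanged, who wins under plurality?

Iris

First-place totals with the altered ballot: Iris 3, Kestrel 2, Ember 0, Harbor 0, Lumen 0.
The winner is unchanged: still Iris.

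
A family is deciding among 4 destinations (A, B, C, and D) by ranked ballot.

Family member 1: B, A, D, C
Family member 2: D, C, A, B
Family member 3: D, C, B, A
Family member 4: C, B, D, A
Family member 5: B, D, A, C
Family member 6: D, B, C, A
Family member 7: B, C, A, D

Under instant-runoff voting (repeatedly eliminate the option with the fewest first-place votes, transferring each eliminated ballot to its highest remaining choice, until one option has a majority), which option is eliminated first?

Round 1: B 3, D 3, C 1, A 0. A has the fewest and is eliminated.
Round 2: B 3, D 3, C 1. C has the fewest and is eliminated.
Round 3: B 4, D 3. B has a majority.

A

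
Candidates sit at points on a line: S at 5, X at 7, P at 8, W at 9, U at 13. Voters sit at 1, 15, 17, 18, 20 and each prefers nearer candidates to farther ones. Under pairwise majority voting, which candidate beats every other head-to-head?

With single-peaked preferences on a line, the Condorcet winner is the candidate closest to the median voter.
The median voter (position 17) is closest to U at 13.
Check: U vs X — voters closer to U: 4 of 5.

U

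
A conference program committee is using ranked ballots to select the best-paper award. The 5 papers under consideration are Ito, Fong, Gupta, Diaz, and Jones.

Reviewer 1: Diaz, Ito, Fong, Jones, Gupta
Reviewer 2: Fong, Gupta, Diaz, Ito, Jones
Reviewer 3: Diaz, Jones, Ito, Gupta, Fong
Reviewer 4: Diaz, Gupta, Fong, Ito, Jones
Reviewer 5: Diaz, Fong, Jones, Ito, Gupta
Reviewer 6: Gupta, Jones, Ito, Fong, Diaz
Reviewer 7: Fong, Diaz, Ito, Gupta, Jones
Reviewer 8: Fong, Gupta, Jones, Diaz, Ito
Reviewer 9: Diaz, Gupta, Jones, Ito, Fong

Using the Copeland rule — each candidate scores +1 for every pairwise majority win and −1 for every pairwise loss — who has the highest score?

Pairwise results:
  Ito vs Fong: Fong wins 5–4.
  Ito vs Gupta: Gupta wins 5–4.
  Ito vs Diaz: Diaz wins 8–1.
  Ito vs Jones: Jones wins 5–4.
  Fong vs Gupta: Fong wins 5–4.
  Fong vs Diaz: Diaz wins 5–4.
  Fong vs Jones: Fong wins 6–3.
  Gupta vs Diaz: Diaz wins 6–3.
  Gupta vs Jones: Gupta wins 6–3.
  Diaz vs Jones: Diaz wins 7–2.
Copeland scores (wins − losses):
  Ito: 0 − 4 = -4
  Fong: 3 − 1 = 2
  Gupta: 2 − 2 = 0
  Diaz: 4 − 0 = 4
  Jones: 1 − 3 = -2
Diaz has the best Copeland score.

Diaz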